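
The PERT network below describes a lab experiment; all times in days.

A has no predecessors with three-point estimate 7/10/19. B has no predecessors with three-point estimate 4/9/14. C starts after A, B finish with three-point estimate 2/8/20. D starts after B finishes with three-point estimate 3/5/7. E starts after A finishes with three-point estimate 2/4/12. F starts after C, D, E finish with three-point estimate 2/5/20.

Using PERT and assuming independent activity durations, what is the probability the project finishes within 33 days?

te_A = (7 + 4·10 + 19)/6 = 66/6 = 11; σ²_A = ((19−7)/6)² = 4.000
te_B = (4 + 4·9 + 14)/6 = 54/6 = 9; σ²_B = ((14−4)/6)² = 2.778
te_C = (2 + 4·8 + 20)/6 = 54/6 = 9; σ²_C = ((20−2)/6)² = 9.000
te_D = (3 + 4·5 + 7)/6 = 30/6 = 5; σ²_D = ((7−3)/6)² = 0.444
te_E = (2 + 4·4 + 12)/6 = 30/6 = 5; σ²_E = ((12−2)/6)² = 2.778
te_F = (2 + 4·5 + 20)/6 = 42/6 = 7; σ²_F = ((20−2)/6)² = 9.000

Forward pass:
ES_A = 0; EF_A = 11
ES_B = 0; EF_B = 9
ES_C = max(EF_A=11, EF_B=9) = 11; EF_C = 11+9 = 20
ES_D = 9; EF_D = 9+5 = 14
ES_E = 11; EF_E = 11+5 = 16
ES_F = max(EF_C=20, EF_D=14, EF_E=16) = 20; EF_F = 20+7 = 27
Expected project duration μ = 27 days. Critical path: A → C → F.

Variance along critical path = 4.000 + 9.000 + 9.000 = 22.000; σ = √22.000 = 4.690 days.
Z = (33 − 27) / 4.690 = 1.279
P(T ≤ 33) = Φ(1.279) ≈ 0.900

0.900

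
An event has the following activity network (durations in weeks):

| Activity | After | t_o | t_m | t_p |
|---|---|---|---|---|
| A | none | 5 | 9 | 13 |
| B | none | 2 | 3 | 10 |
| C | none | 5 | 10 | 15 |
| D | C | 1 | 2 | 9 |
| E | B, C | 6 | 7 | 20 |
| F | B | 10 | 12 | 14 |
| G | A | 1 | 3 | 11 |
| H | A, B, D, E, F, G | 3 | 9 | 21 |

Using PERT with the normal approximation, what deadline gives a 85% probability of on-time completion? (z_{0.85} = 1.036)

te_A = (5 + 4·9 + 13)/6 = 54/6 = 9; σ²_A = ((13−5)/6)² = 1.778
te_B = (2 + 4·3 + 10)/6 = 24/6 = 4; σ²_B = ((10−2)/6)² = 1.778
te_C = (5 + 4·10 + 15)/6 = 60/6 = 10; σ²_C = ((15−5)/6)² = 2.778
te_D = (1 + 4·2 + 9)/6 = 18/6 = 3; σ²_D = ((9−1)/6)² = 1.778
te_E = (6 + 4·7 + 20)/6 = 54/6 = 9; σ²_E = ((20−6)/6)² = 5.444
te_F = (10 + 4·12 + 14)/6 = 72/6 = 12; σ²_F = ((14−10)/6)² = 0.444
te_G = (1 + 4·3 + 11)/6 = 24/6 = 4; σ²_G = ((11−1)/6)² = 2.778
te_H = (3 + 4·9 + 21)/6 = 60/6 = 10; σ²_H = ((21−3)/6)² = 9.000

Forward pass:
ES_A = 0; EF_A = 9
ES_B = 0; EF_B = 4
ES_C = 0; EF_C = 10
ES_D = 10; EF_D = 10+3 = 13
ES_E = max(EF_B=4, EF_C=10) = 10; EF_E = 10+9 = 19
ES_F = 4; EF_F = 4+12 = 16
ES_G = 9; EF_G = 9+4 = 13
ES_H = max(EF_A=9, EF_B=4, EF_D=13, EF_E=19, EF_F=16, EF_G=13) = 19; EF_H = 19+10 = 29
Expected project duration μ = 29 weeks. Critical path: C → E → H.

Variance along critical path = 2.778 + 5.444 + 9.000 = 17.222; σ = 4.150 weeks.
D = μ + z·σ = 29 + 1.036·4.150 = 33.3 weeks

33.3 weeks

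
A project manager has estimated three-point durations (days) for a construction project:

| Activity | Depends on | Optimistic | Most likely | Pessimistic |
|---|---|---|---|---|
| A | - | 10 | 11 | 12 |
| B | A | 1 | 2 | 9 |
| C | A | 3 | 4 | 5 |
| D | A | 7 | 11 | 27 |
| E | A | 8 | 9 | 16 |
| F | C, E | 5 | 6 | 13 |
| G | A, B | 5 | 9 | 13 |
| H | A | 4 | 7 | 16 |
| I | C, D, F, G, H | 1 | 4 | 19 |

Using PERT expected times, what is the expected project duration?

te_A = (10 + 4·11 + 12)/6 = 66/6 = 11
te_B = (1 + 4·2 + 9)/6 = 18/6 = 3
te_C = (3 + 4·4 + 5)/6 = 24/6 = 4
te_D = (7 + 4·11 + 27)/6 = 78/6 = 13
te_E = (8 + 4·9 + 16)/6 = 60/6 = 10
te_F = (5 + 4·6 + 13)/6 = 42/6 = 7
te_G = (5 + 4·9 + 13)/6 = 54/6 = 9
te_H = (4 + 4·7 + 16)/6 = 48/6 = 8
te_I = (1 + 4·4 + 19)/6 = 36/6 = 6

Forward pass:
ES_A = 0; EF_A = 11
ES_B = 11; EF_B = 11+3 = 14
ES_C = 11; EF_C = 11+4 = 15
ES_D = 11; EF_D = 11+13 = 24
ES_E = 11; EF_E = 11+10 = 21
ES_F = max(EF_C=15, EF_E=21) = 21; EF_F = 21+7 = 28
ES_G = max(EF_A=11, EF_B=14) = 14; EF_G = 14+9 = 23
ES_H = 11; EF_H = 11+8 = 19
ES_I = max(EF_C=15, EF_D=24, EF_F=28, EF_G=23, EF_H=19) = 28; EF_I = 28+6 = 34
Expected project duration μ = 34 days. Critical path: A → E → F → I.

34 days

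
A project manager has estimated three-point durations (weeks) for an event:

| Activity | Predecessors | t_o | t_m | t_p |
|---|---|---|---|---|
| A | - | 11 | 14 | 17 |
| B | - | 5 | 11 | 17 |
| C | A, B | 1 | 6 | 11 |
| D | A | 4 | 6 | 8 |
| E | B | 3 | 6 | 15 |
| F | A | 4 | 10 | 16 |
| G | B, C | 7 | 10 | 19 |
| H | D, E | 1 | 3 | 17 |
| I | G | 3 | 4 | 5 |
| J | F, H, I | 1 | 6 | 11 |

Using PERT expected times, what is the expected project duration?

te_A = (11 + 4·14 + 17)/6 = 84/6 = 14
te_B = (5 + 4·11 + 17)/6 = 66/6 = 11
te_C = (1 + 4·6 + 11)/6 = 36/6 = 6
te_D = (4 + 4·6 + 8)/6 = 36/6 = 6
te_E = (3 + 4·6 + 15)/6 = 42/6 = 7
te_F = (4 + 4·10 + 16)/6 = 60/6 = 10
te_G = (7 + 4·10 + 19)/6 = 66/6 = 11
te_H = (1 + 4·3 + 17)/6 = 30/6 = 5
te_I = (3 + 4·4 + 5)/6 = 24/6 = 4
te_J = (1 + 4·6 + 11)/6 = 36/6 = 6

Forward pass:
ES_A = 0; EF_A = 14
ES_B = 0; EF_B = 11
ES_C = max(EF_A=14, EF_B=11) = 14; EF_C = 14+6 = 20
ES_D = 14; EF_D = 14+6 = 20
ES_E = 11; EF_E = 11+7 = 18
ES_F = 14; EF_F = 14+10 = 24
ES_G = max(EF_B=11, EF_C=20) = 20; EF_G = 20+11 = 31
ES_H = max(EF_D=20, EF_E=18) = 20; EF_H = 20+5 = 25
ES_I = 31; EF_I = 31+4 = 35
ES_J = max(EF_F=24, EF_H=25, EF_I=35) = 35; EF_J = 35+6 = 41
Expected project duration μ = 41 weeks. Critical path: A → C → G → I → J.

41 weeks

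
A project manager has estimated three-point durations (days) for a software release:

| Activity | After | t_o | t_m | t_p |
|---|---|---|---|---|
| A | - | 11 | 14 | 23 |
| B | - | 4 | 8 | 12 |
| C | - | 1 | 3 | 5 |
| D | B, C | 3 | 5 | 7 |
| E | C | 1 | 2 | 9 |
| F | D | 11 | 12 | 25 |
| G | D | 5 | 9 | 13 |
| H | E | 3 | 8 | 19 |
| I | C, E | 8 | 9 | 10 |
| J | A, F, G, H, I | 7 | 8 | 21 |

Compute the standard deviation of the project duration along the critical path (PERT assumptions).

3.62 days

te_A = (11 + 4·14 + 23)/6 = 90/6 = 15; σ²_A = ((23−11)/6)² = 4.000
te_B = (4 + 4·8 + 12)/6 = 48/6 = 8; σ²_B = ((12−4)/6)² = 1.778
te_C = (1 + 4·3 + 5)/6 = 18/6 = 3; σ²_C = ((5−1)/6)² = 0.444
te_D = (3 + 4·5 + 7)/6 = 30/6 = 5; σ²_D = ((7−3)/6)² = 0.444
te_E = (1 + 4·2 + 9)/6 = 18/6 = 3; σ²_E = ((9−1)/6)² = 1.778
te_F = (11 + 4·12 + 25)/6 = 84/6 = 14; σ²_F = ((25−11)/6)² = 5.444
te_G = (5 + 4·9 + 13)/6 = 54/6 = 9; σ²_G = ((13−5)/6)² = 1.778
te_H = (3 + 4·8 + 19)/6 = 54/6 = 9; σ²_H = ((19−3)/6)² = 7.111
te_I = (8 + 4·9 + 10)/6 = 54/6 = 9; σ²_I = ((10−8)/6)² = 0.111
te_J = (7 + 4·8 + 21)/6 = 60/6 = 10; σ²_J = ((21−7)/6)² = 5.444

Forward pass:
ES_A = 0; EF_A = 15
ES_B = 0; EF_B = 8
ES_C = 0; EF_C = 3
ES_D = max(EF_B=8, EF_C=3) = 8; EF_D = 8+5 = 13
ES_E = 3; EF_E = 3+3 = 6
ES_F = 13; EF_F = 13+14 = 27
ES_G = 13; EF_G = 13+9 = 22
ES_H = 6; EF_H = 6+9 = 15
ES_I = max(EF_C=3, EF_E=6) = 6; EF_I = 6+9 = 15
ES_J = max(EF_A=15, EF_F=27, EF_G=22, EF_H=15, EF_I=15) = 27; EF_J = 27+10 = 37
Expected project duration μ = 37 days. Critical path: B → D → F → J.

Variance along critical path = 1.778 + 0.444 + 5.444 + 5.444 = 13.111
σ = √13.111 = 3.621 days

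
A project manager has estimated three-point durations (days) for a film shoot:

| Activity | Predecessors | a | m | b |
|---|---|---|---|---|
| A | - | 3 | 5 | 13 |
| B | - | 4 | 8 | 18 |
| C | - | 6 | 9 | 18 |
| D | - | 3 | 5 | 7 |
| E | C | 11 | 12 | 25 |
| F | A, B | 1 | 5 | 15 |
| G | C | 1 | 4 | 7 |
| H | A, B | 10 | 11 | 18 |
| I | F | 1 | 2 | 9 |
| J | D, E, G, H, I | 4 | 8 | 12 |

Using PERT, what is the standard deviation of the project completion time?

3.35 days

te_A = (3 + 4·5 + 13)/6 = 36/6 = 6; σ²_A = ((13−3)/6)² = 2.778
te_B = (4 + 4·8 + 18)/6 = 54/6 = 9; σ²_B = ((18−4)/6)² = 5.444
te_C = (6 + 4·9 + 18)/6 = 60/6 = 10; σ²_C = ((18−6)/6)² = 4.000
te_D = (3 + 4·5 + 7)/6 = 30/6 = 5; σ²_D = ((7−3)/6)² = 0.444
te_E = (11 + 4·12 + 25)/6 = 84/6 = 14; σ²_E = ((25−11)/6)² = 5.444
te_F = (1 + 4·5 + 15)/6 = 36/6 = 6; σ²_F = ((15−1)/6)² = 5.444
te_G = (1 + 4·4 + 7)/6 = 24/6 = 4; σ²_G = ((7−1)/6)² = 1.000
te_H = (10 + 4·11 + 18)/6 = 72/6 = 12; σ²_H = ((18−10)/6)² = 1.778
te_I = (1 + 4·2 + 9)/6 = 18/6 = 3; σ²_I = ((9−1)/6)² = 1.778
te_J = (4 + 4·8 + 12)/6 = 48/6 = 8; σ²_J = ((12−4)/6)² = 1.778

Forward pass:
ES_A = 0; EF_A = 6
ES_B = 0; EF_B = 9
ES_C = 0; EF_C = 10
ES_D = 0; EF_D = 5
ES_E = 10; EF_E = 10+14 = 24
ES_F = max(EF_A=6, EF_B=9) = 9; EF_F = 9+6 = 15
ES_G = 10; EF_G = 10+4 = 14
ES_H = max(EF_A=6, EF_B=9) = 9; EF_H = 9+12 = 21
ES_I = 15; EF_I = 15+3 = 18
ES_J = max(EF_D=5, EF_E=24, EF_G=14, EF_H=21, EF_I=18) = 24; EF_J = 24+8 = 32
Expected project duration μ = 32 days. Critical path: C → E → J.

Variance along critical path = 4.000 + 5.444 + 1.778 = 11.222
σ = √11.222 = 3.350 days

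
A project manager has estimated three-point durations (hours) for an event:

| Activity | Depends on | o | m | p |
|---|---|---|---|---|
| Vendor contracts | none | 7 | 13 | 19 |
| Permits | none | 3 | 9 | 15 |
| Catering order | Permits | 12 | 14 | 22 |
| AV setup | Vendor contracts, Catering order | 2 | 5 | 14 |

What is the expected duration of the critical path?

te_Vendor contracts = (7 + 4·13 + 19)/6 = 78/6 = 13
te_Permits = (3 + 4·9 + 15)/6 = 54/6 = 9
te_Catering order = (12 + 4·14 + 22)/6 = 90/6 = 15
te_AV setup = (2 + 4·5 + 14)/6 = 36/6 = 6

Forward pass:
ES_Vendor contracts = 0; EF_Vendor contracts = 13
ES_Permits = 0; EF_Permits = 9
ES_Catering order = 9; EF_Catering order = 9+15 = 24
ES_AV setup = max(EF_Vendor contracts=13, EF_Catering order=24) = 24; EF_AV setup = 24+6 = 30
Expected project duration μ = 30 hours. Critical path: Permits → Catering order → AV setup.

30 hours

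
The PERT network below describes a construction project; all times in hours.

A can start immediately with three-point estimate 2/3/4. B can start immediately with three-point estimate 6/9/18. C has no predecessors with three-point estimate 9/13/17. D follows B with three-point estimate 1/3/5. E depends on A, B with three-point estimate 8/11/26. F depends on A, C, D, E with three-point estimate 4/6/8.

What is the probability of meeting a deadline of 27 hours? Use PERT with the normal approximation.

te_A = (2 + 4·3 + 4)/6 = 18/6 = 3; σ²_A = ((4−2)/6)² = 0.111
te_B = (6 + 4·9 + 18)/6 = 60/6 = 10; σ²_B = ((18−6)/6)² = 4.000
te_C = (9 + 4·13 + 17)/6 = 78/6 = 13; σ²_C = ((17−9)/6)² = 1.778
te_D = (1 + 4·3 + 5)/6 = 18/6 = 3; σ²_D = ((5−1)/6)² = 0.444
te_E = (8 + 4·11 + 26)/6 = 78/6 = 13; σ²_E = ((26−8)/6)² = 9.000
te_F = (4 + 4·6 + 8)/6 = 36/6 = 6; σ²_F = ((8−4)/6)² = 0.444

Forward pass:
ES_A = 0; EF_A = 3
ES_B = 0; EF_B = 10
ES_C = 0; EF_C = 13
ES_D = 10; EF_D = 10+3 = 13
ES_E = max(EF_A=3, EF_B=10) = 10; EF_E = 10+13 = 23
ES_F = max(EF_A=3, EF_C=13, EF_D=13, EF_E=23) = 23; EF_F = 23+6 = 29
Expected project duration μ = 29 hours. Critical path: B → E → F.

Variance along critical path = 4.000 + 9.000 + 0.444 = 13.444; σ = √13.444 = 3.667 hours.
Z = (27 − 29) / 3.667 = -0.545
P(T ≤ 27) = Φ(-0.545) ≈ 0.293

0.293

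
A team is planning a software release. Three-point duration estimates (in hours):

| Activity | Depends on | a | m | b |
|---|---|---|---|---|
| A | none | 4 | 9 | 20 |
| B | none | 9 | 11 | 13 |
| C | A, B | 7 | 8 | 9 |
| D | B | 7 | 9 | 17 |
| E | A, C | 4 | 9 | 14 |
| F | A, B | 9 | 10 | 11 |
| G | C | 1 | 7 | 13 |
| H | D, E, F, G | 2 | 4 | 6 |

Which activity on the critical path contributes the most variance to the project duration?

te_A = (4 + 4·9 + 20)/6 = 60/6 = 10; σ²_A = ((20−4)/6)² = 7.111
te_B = (9 + 4·11 + 13)/6 = 66/6 = 11; σ²_B = ((13−9)/6)² = 0.444
te_C = (7 + 4·8 + 9)/6 = 48/6 = 8; σ²_C = ((9−7)/6)² = 0.111
te_D = (7 + 4·9 + 17)/6 = 60/6 = 10; σ²_D = ((17−7)/6)² = 2.778
te_E = (4 + 4·9 + 14)/6 = 54/6 = 9; σ²_E = ((14−4)/6)² = 2.778
te_F = (9 + 4·10 + 11)/6 = 60/6 = 10; σ²_F = ((11−9)/6)² = 0.111
te_G = (1 + 4·7 + 13)/6 = 42/6 = 7; σ²_G = ((13−1)/6)² = 4.000
te_H = (2 + 4·4 + 6)/6 = 24/6 = 4; σ²_H = ((6−2)/6)² = 0.444

Forward pass:
ES_A = 0; EF_A = 10
ES_B = 0; EF_B = 11
ES_C = max(EF_A=10, EF_B=11) = 11; EF_C = 11+8 = 19
ES_D = 11; EF_D = 11+10 = 21
ES_E = max(EF_A=10, EF_C=19) = 19; EF_E = 19+9 = 28
ES_F = max(EF_A=10, EF_B=11) = 11; EF_F = 11+10 = 21
ES_G = 19; EF_G = 19+7 = 26
ES_H = max(EF_D=21, EF_E=28, EF_F=21, EF_G=26) = 28; EF_H = 28+4 = 32
Expected project duration μ = 32 hours. Critical path: B → C → E → H.

Variances on critical path: σ²_B=0.444, σ²_C=0.111, σ²_E=2.778, σ²_H=0.444.
Largest is σ²_E = 2.778.

E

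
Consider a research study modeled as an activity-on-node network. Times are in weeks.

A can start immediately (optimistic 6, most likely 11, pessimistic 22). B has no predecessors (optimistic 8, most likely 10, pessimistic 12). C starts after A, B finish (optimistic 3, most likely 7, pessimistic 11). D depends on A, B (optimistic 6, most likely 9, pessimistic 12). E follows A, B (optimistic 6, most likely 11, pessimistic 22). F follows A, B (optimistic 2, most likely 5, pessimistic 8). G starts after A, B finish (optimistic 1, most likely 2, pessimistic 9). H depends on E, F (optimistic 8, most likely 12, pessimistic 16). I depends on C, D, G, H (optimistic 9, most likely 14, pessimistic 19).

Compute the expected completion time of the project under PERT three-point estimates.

50 weeks

te_A = (6 + 4·11 + 22)/6 = 72/6 = 12
te_B = (8 + 4·10 + 12)/6 = 60/6 = 10
te_C = (3 + 4·7 + 11)/6 = 42/6 = 7
te_D = (6 + 4·9 + 12)/6 = 54/6 = 9
te_E = (6 + 4·11 + 22)/6 = 72/6 = 12
te_F = (2 + 4·5 + 8)/6 = 30/6 = 5
te_G = (1 + 4·2 + 9)/6 = 18/6 = 3
te_H = (8 + 4·12 + 16)/6 = 72/6 = 12
te_I = (9 + 4·14 + 19)/6 = 84/6 = 14

Forward pass:
ES_A = 0; EF_A = 12
ES_B = 0; EF_B = 10
ES_C = max(EF_A=12, EF_B=10) = 12; EF_C = 12+7 = 19
ES_D = max(EF_A=12, EF_B=10) = 12; EF_D = 12+9 = 21
ES_E = max(EF_A=12, EF_B=10) = 12; EF_E = 12+12 = 24
ES_F = max(EF_A=12, EF_B=10) = 12; EF_F = 12+5 = 17
ES_G = max(EF_A=12, EF_B=10) = 12; EF_G = 12+3 = 15
ES_H = max(EF_E=24, EF_F=17) = 24; EF_H = 24+12 = 36
ES_I = max(EF_C=19, EF_D=21, EF_G=15, EF_H=36) = 36; EF_I = 36+14 = 50
Expected project duration μ = 50 weeks. Critical path: A → E → H → I.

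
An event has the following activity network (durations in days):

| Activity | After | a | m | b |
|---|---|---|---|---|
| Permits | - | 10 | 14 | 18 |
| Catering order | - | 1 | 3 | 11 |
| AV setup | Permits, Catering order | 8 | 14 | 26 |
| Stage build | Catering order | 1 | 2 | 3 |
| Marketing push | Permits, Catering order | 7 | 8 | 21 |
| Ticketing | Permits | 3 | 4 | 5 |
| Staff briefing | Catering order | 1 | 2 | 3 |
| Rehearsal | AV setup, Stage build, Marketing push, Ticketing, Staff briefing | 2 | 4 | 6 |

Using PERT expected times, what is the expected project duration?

te_Permits = (10 + 4·14 + 18)/6 = 84/6 = 14
te_Catering order = (1 + 4·3 + 11)/6 = 24/6 = 4
te_AV setup = (8 + 4·14 + 26)/6 = 90/6 = 15
te_Stage build = (1 + 4·2 + 3)/6 = 12/6 = 2
te_Marketing push = (7 + 4·8 + 21)/6 = 60/6 = 10
te_Ticketing = (3 + 4·4 + 5)/6 = 24/6 = 4
te_Staff briefing = (1 + 4·2 + 3)/6 = 12/6 = 2
te_Rehearsal = (2 + 4·4 + 6)/6 = 24/6 = 4

Forward pass:
ES_Permits = 0; EF_Permits = 14
ES_Catering order = 0; EF_Catering order = 4
ES_AV setup = max(EF_Permits=14, EF_Catering order=4) = 14; EF_AV setup = 14+15 = 29
ES_Stage build = 4; EF_Stage build = 4+2 = 6
ES_Marketing push = max(EF_Permits=14, EF_Catering order=4) = 14; EF_Marketing push = 14+10 = 24
ES_Ticketing = 14; EF_Ticketing = 14+4 = 18
ES_Staff briefing = 4; EF_Staff briefing = 4+2 = 6
ES_Rehearsal = max(EF_AV setup=29, EF_Stage build=6, EF_Marketing push=24, EF_Ticketing=18, EF_Staff briefing=6) = 29; EF_Rehearsal = 29+4 = 33
Expected project duration μ = 33 days. Critical path: Permits → AV setup → Rehearsal.

33 days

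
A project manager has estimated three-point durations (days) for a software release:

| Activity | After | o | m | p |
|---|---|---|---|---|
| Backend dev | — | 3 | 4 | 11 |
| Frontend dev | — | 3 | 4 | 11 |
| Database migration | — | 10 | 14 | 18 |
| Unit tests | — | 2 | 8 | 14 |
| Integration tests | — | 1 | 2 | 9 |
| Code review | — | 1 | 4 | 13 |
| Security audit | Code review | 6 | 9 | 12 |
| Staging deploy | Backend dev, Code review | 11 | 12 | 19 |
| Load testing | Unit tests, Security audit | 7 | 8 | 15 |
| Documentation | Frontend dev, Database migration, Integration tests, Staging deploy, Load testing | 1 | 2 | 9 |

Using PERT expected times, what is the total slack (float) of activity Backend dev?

te_Backend dev = (3 + 4·4 + 11)/6 = 30/6 = 5
te_Frontend dev = (3 + 4·4 + 11)/6 = 30/6 = 5
te_Database migration = (10 + 4·14 + 18)/6 = 84/6 = 14
te_Unit tests = (2 + 4·8 + 14)/6 = 48/6 = 8
te_Integration tests = (1 + 4·2 + 9)/6 = 18/6 = 3
te_Code review = (1 + 4·4 + 13)/6 = 30/6 = 5
te_Security audit = (6 + 4·9 + 12)/6 = 54/6 = 9
te_Staging deploy = (11 + 4·12 + 19)/6 = 78/6 = 13
te_Load testing = (7 + 4·8 + 15)/6 = 54/6 = 9
te_Documentation = (1 + 4·2 + 9)/6 = 18/6 = 3

Forward pass:
ES_Backend dev = 0; EF_Backend dev = 5
ES_Frontend dev = 0; EF_Frontend dev = 5
ES_Database migration = 0; EF_Database migration = 14
ES_Unit tests = 0; EF_Unit tests = 8
ES_Integration tests = 0; EF_Integration tests = 3
ES_Code review = 0; EF_Code review = 5
ES_Security audit = 5; EF_Security audit = 5+9 = 14
ES_Staging deploy = max(EF_Backend dev=5, EF_Code review=5) = 5; EF_Staging deploy = 5+13 = 18
ES_Load testing = max(EF_Unit tests=8, EF_Security audit=14) = 14; EF_Load testing = 14+9 = 23
ES_Documentation = max(EF_Frontend dev=5, EF_Database migration=14, EF_Integration tests=3, EF_Staging deploy=18, EF_Load testing=23) = 23; EF_Documentation = 23+3 = 26
Expected project duration μ = 26 days. Critical path: Code review → Security audit → Load testing → Documentation.

Backward pass:
LF_Documentation = 26; LS_Documentation = 26−3 = 23
LF_Load testing = LS_Documentation = 23; LS_Load testing = 23−9 = 14
LF_Staging deploy = LS_Documentation = 23; LS_Staging deploy = 23−13 = 10
LF_Security audit = LS_Load testing = 14; LS_Security audit = 14−9 = 5
LF_Code review = min(LS_Security audit=5, LS_Staging deploy=10) = 5; LS_Code review = 5−5 = 0
LF_Integration tests = LS_Documentation = 23; LS_Integration tests = 23−3 = 20
LF_Unit tests = LS_Load testing = 14; LS_Unit tests = 14−8 = 6
LF_Database migration = LS_Documentation = 23; LS_Database migration = 23−14 = 9
LF_Frontend dev = LS_Documentation = 23; LS_Frontend dev = 23−5 = 18
LF_Backend dev = LS_Staging deploy = 10; LS_Backend dev = 10−5 = 5
Slack_Backend dev = LS_Backend dev − ES_Backend dev = 5 − 0 = 5

5 days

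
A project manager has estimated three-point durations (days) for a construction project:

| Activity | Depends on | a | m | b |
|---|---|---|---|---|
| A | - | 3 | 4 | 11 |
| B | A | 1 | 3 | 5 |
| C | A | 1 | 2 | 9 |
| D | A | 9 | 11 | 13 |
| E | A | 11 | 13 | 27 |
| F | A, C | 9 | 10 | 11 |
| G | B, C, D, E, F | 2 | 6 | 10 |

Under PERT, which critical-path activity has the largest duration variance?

te_A = (3 + 4·4 + 11)/6 = 30/6 = 5; σ²_A = ((11−3)/6)² = 1.778
te_B = (1 + 4·3 + 5)/6 = 18/6 = 3; σ²_B = ((5−1)/6)² = 0.444
te_C = (1 + 4·2 + 9)/6 = 18/6 = 3; σ²_C = ((9−1)/6)² = 1.778
te_D = (9 + 4·11 + 13)/6 = 66/6 = 11; σ²_D = ((13−9)/6)² = 0.444
te_E = (11 + 4·13 + 27)/6 = 90/6 = 15; σ²_E = ((27−11)/6)² = 7.111
te_F = (9 + 4·10 + 11)/6 = 60/6 = 10; σ²_F = ((11−9)/6)² = 0.111
te_G = (2 + 4·6 + 10)/6 = 36/6 = 6; σ²_G = ((10−2)/6)² = 1.778

Forward pass:
ES_A = 0; EF_A = 5
ES_B = 5; EF_B = 5+3 = 8
ES_C = 5; EF_C = 5+3 = 8
ES_D = 5; EF_D = 5+11 = 16
ES_E = 5; EF_E = 5+15 = 20
ES_F = max(EF_A=5, EF_C=8) = 8; EF_F = 8+10 = 18
ES_G = max(EF_B=8, EF_C=8, EF_D=16, EF_E=20, EF_F=18) = 20; EF_G = 20+6 = 26
Expected project duration μ = 26 days. Critical path: A → E → G.

Variances on critical path: σ²_A=1.778, σ²_E=7.111, σ²_G=1.778.
Largest is σ²_E = 7.111.

E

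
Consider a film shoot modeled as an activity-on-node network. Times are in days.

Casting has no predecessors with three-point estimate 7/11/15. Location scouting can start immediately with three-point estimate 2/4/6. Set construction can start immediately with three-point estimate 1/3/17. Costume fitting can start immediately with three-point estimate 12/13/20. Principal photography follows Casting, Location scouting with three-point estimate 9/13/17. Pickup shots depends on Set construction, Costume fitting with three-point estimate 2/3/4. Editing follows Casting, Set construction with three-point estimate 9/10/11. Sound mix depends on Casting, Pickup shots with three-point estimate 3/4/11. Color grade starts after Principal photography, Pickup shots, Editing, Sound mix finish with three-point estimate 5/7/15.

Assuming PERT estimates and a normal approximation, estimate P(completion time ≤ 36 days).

te_Casting = (7 + 4·11 + 15)/6 = 66/6 = 11; σ²_Casting = ((15−7)/6)² = 1.778
te_Location scouting = (2 + 4·4 + 6)/6 = 24/6 = 4; σ²_Location scouting = ((6−2)/6)² = 0.444
te_Set construction = (1 + 4·3 + 17)/6 = 30/6 = 5; σ²_Set construction = ((17−1)/6)² = 7.111
te_Costume fitting = (12 + 4·13 + 20)/6 = 84/6 = 14; σ²_Costume fitting = ((20−12)/6)² = 1.778
te_Principal photography = (9 + 4·13 + 17)/6 = 78/6 = 13; σ²_Principal photography = ((17−9)/6)² = 1.778
te_Pickup shots = (2 + 4·3 + 4)/6 = 18/6 = 3; σ²_Pickup shots = ((4−2)/6)² = 0.111
te_Editing = (9 + 4·10 + 11)/6 = 60/6 = 10; σ²_Editing = ((11−9)/6)² = 0.111
te_Sound mix = (3 + 4·4 + 11)/6 = 30/6 = 5; σ²_Sound mix = ((11−3)/6)² = 1.778
te_Color grade = (5 + 4·7 + 15)/6 = 48/6 = 8; σ²_Color grade = ((15−5)/6)² = 2.778

Forward pass:
ES_Casting = 0; EF_Casting = 11
ES_Location scouting = 0; EF_Location scouting = 4
ES_Set construction = 0; EF_Set construction = 5
ES_Costume fitting = 0; EF_Costume fitting = 14
ES_Principal photography = max(EF_Casting=11, EF_Location scouting=4) = 11; EF_Principal photography = 11+13 = 24
ES_Pickup shots = max(EF_Set construction=5, EF_Costume fitting=14) = 14; EF_Pickup shots = 14+3 = 17
ES_Editing = max(EF_Casting=11, EF_Set construction=5) = 11; EF_Editing = 11+10 = 21
ES_Sound mix = max(EF_Casting=11, EF_Pickup shots=17) = 17; EF_Sound mix = 17+5 = 22
ES_Color grade = max(EF_Principal photography=24, EF_Pickup shots=17, EF_Editing=21, EF_Sound mix=22) = 24; EF_Color grade = 24+8 = 32
Expected project duration μ = 32 days. Critical path: Casting → Principal photography → Color grade.

Variance along critical path = 1.778 + 1.778 + 2.778 = 6.333; σ = √6.333 = 2.517 days.
Z = (36 − 32) / 2.517 = 1.589
P(T ≤ 36) = Φ(1.589) ≈ 0.944

0.944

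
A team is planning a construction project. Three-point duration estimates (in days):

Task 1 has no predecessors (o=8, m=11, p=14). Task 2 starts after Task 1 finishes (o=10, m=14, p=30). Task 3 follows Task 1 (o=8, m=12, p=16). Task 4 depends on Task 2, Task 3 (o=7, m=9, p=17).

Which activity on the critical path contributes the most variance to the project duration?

te_Task 1 = (8 + 4·11 + 14)/6 = 66/6 = 11; σ²_Task 1 = ((14−8)/6)² = 1.000
te_Task 2 = (10 + 4·14 + 30)/6 = 96/6 = 16; σ²_Task 2 = ((30−10)/6)² = 11.111
te_Task 3 = (8 + 4·12 + 16)/6 = 72/6 = 12; σ²_Task 3 = ((16−8)/6)² = 1.778
te_Task 4 = (7 + 4·9 + 17)/6 = 60/6 = 10; σ²_Task 4 = ((17−7)/6)² = 2.778

Forward pass:
ES_Task 1 = 0; EF_Task 1 = 11
ES_Task 2 = 11; EF_Task 2 = 11+16 = 27
ES_Task 3 = 11; EF_Task 3 = 11+12 = 23
ES_Task 4 = max(EF_Task 2=27, EF_Task 3=23) = 27; EF_Task 4 = 27+10 = 37
Expected project duration μ = 37 days. Critical path: Task 1 → Task 2 → Task 4.

Variances on critical path: σ²_Task 1=1.000, σ²_Task 2=11.111, σ²_Task 4=2.778.
Largest is σ²_Task 2 = 11.111.

Task 2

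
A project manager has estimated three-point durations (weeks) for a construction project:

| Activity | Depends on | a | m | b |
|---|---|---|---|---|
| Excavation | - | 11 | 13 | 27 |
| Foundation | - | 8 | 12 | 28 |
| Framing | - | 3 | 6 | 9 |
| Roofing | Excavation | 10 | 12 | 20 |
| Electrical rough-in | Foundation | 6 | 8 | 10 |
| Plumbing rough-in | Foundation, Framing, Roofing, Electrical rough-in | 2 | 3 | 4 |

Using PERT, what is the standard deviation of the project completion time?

3.16 weeks

te_Excavation = (11 + 4·13 + 27)/6 = 90/6 = 15; σ²_Excavation = ((27−11)/6)² = 7.111
te_Foundation = (8 + 4·12 + 28)/6 = 84/6 = 14; σ²_Foundation = ((28−8)/6)² = 11.111
te_Framing = (3 + 4·6 + 9)/6 = 36/6 = 6; σ²_Framing = ((9−3)/6)² = 1.000
te_Roofing = (10 + 4·12 + 20)/6 = 78/6 = 13; σ²_Roofing = ((20−10)/6)² = 2.778
te_Electrical rough-in = (6 + 4·8 + 10)/6 = 48/6 = 8; σ²_Electrical rough-in = ((10−6)/6)² = 0.444
te_Plumbing rough-in = (2 + 4·3 + 4)/6 = 18/6 = 3; σ²_Plumbing rough-in = ((4−2)/6)² = 0.111

Forward pass:
ES_Excavation = 0; EF_Excavation = 15
ES_Foundation = 0; EF_Foundation = 14
ES_Framing = 0; EF_Framing = 6
ES_Roofing = 15; EF_Roofing = 15+13 = 28
ES_Electrical rough-in = 14; EF_Electrical rough-in = 14+8 = 22
ES_Plumbing rough-in = max(EF_Foundation=14, EF_Framing=6, EF_Roofing=28, EF_Electrical rough-in=22) = 28; EF_Plumbing rough-in = 28+3 = 31
Expected project duration μ = 31 weeks. Critical path: Excavation → Roofing → Plumbing rough-in.

Variance along critical path = 7.111 + 2.778 + 0.111 = 10.000
σ = √10.000 = 3.162 weeks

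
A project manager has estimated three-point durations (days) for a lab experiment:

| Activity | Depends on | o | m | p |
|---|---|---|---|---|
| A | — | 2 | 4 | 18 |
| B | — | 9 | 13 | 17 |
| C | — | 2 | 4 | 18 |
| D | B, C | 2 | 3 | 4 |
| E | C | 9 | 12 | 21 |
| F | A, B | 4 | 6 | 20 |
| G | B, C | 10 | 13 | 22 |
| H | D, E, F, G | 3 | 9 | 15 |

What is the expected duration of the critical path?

te_A = (2 + 4·4 + 18)/6 = 36/6 = 6
te_B = (9 + 4·13 + 17)/6 = 78/6 = 13
te_C = (2 + 4·4 + 18)/6 = 36/6 = 6
te_D = (2 + 4·3 + 4)/6 = 18/6 = 3
te_E = (9 + 4·12 + 21)/6 = 78/6 = 13
te_F = (4 + 4·6 + 20)/6 = 48/6 = 8
te_G = (10 + 4·13 + 22)/6 = 84/6 = 14
te_H = (3 + 4·9 + 15)/6 = 54/6 = 9

Forward pass:
ES_A = 0; EF_A = 6
ES_B = 0; EF_B = 13
ES_C = 0; EF_C = 6
ES_D = max(EF_B=13, EF_C=6) = 13; EF_D = 13+3 = 16
ES_E = 6; EF_E = 6+13 = 19
ES_F = max(EF_A=6, EF_B=13) = 13; EF_F = 13+8 = 21
ES_G = max(EF_B=13, EF_C=6) = 13; EF_G = 13+14 = 27
ES_H = max(EF_D=16, EF_E=19, EF_F=21, EF_G=27) = 27; EF_H = 27+9 = 36
Expected project duration μ = 36 days. Critical path: B → G → H.

36 days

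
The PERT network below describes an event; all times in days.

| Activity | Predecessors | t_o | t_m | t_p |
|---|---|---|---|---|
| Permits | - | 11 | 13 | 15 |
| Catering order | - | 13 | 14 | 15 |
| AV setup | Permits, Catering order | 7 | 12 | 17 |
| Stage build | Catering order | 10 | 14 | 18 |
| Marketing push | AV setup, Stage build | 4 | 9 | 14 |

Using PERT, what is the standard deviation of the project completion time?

te_Permits = (11 + 4·13 + 15)/6 = 78/6 = 13; σ²_Permits = ((15−11)/6)² = 0.444
te_Catering order = (13 + 4·14 + 15)/6 = 84/6 = 14; σ²_Catering order = ((15−13)/6)² = 0.111
te_AV setup = (7 + 4·12 + 17)/6 = 72/6 = 12; σ²_AV setup = ((17−7)/6)² = 2.778
te_Stage build = (10 + 4·14 + 18)/6 = 84/6 = 14; σ²_Stage build = ((18−10)/6)² = 1.778
te_Marketing push = (4 + 4·9 + 14)/6 = 54/6 = 9; σ²_Marketing push = ((14−4)/6)² = 2.778

Forward pass:
ES_Permits = 0; EF_Permits = 13
ES_Catering order = 0; EF_Catering order = 14
ES_AV setup = max(EF_Permits=13, EF_Catering order=14) = 14; EF_AV setup = 14+12 = 26
ES_Stage build = 14; EF_Stage build = 14+14 = 28
ES_Marketing push = max(EF_AV setup=26, EF_Stage build=28) = 28; EF_Marketing push = 28+9 = 37
Expected project duration μ = 37 days. Critical path: Catering order → Stage build → Marketing push.

Variance along critical path = 0.111 + 1.778 + 2.778 = 4.667
σ = √4.667 = 2.160 days

2.16 days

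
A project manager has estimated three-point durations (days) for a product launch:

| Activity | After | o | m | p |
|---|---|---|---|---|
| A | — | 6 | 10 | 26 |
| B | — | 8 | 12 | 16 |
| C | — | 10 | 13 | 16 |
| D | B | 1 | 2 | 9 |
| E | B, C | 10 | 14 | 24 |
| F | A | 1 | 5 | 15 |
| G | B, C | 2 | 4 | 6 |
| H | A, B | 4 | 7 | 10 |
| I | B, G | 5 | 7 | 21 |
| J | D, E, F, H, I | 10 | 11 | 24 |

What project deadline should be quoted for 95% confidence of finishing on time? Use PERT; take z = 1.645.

te_A = (6 + 4·10 + 26)/6 = 72/6 = 12; σ²_A = ((26−6)/6)² = 11.111
te_B = (8 + 4·12 + 16)/6 = 72/6 = 12; σ²_B = ((16−8)/6)² = 1.778
te_C = (10 + 4·13 + 16)/6 = 78/6 = 13; σ²_C = ((16−10)/6)² = 1.000
te_D = (1 + 4·2 + 9)/6 = 18/6 = 3; σ²_D = ((9−1)/6)² = 1.778
te_E = (10 + 4·14 + 24)/6 = 90/6 = 15; σ²_E = ((24−10)/6)² = 5.444
te_F = (1 + 4·5 + 15)/6 = 36/6 = 6; σ²_F = ((15−1)/6)² = 5.444
te_G = (2 + 4·4 + 6)/6 = 24/6 = 4; σ²_G = ((6−2)/6)² = 0.444
te_H = (4 + 4·7 + 10)/6 = 42/6 = 7; σ²_H = ((10−4)/6)² = 1.000
te_I = (5 + 4·7 + 21)/6 = 54/6 = 9; σ²_I = ((21−5)/6)² = 7.111
te_J = (10 + 4·11 + 24)/6 = 78/6 = 13; σ²_J = ((24−10)/6)² = 5.444

Forward pass:
ES_A = 0; EF_A = 12
ES_B = 0; EF_B = 12
ES_C = 0; EF_C = 13
ES_D = 12; EF_D = 12+3 = 15
ES_E = max(EF_B=12, EF_C=13) = 13; EF_E = 13+15 = 28
ES_F = 12; EF_F = 12+6 = 18
ES_G = max(EF_B=12, EF_C=13) = 13; EF_G = 13+4 = 17
ES_H = max(EF_A=12, EF_B=12) = 12; EF_H = 12+7 = 19
ES_I = max(EF_B=12, EF_G=17) = 17; EF_I = 17+9 = 26
ES_J = max(EF_D=15, EF_E=28, EF_F=18, EF_H=19, EF_I=26) = 28; EF_J = 28+13 = 41
Expected project duration μ = 41 days. Critical path: C → E → J.

Variance along critical path = 1.000 + 5.444 + 5.444 = 11.889; σ = 3.448 days.
D = μ + z·σ = 41 + 1.645·3.448 = 46.7 days

46.7 days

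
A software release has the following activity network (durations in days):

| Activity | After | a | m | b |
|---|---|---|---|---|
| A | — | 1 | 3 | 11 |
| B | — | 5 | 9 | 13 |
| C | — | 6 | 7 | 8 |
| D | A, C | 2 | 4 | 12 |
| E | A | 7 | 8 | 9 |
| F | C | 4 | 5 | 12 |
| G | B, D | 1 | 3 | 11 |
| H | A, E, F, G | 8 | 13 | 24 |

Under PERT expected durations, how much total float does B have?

te_A = (1 + 4·3 + 11)/6 = 24/6 = 4
te_B = (5 + 4·9 + 13)/6 = 54/6 = 9
te_C = (6 + 4·7 + 8)/6 = 42/6 = 7
te_D = (2 + 4·4 + 12)/6 = 30/6 = 5
te_E = (7 + 4·8 + 9)/6 = 48/6 = 8
te_F = (4 + 4·5 + 12)/6 = 36/6 = 6
te_G = (1 + 4·3 + 11)/6 = 24/6 = 4
te_H = (8 + 4·13 + 24)/6 = 84/6 = 14

Forward pass:
ES_A = 0; EF_A = 4
ES_B = 0; EF_B = 9
ES_C = 0; EF_C = 7
ES_D = max(EF_A=4, EF_C=7) = 7; EF_D = 7+5 = 12
ES_E = 4; EF_E = 4+8 = 12
ES_F = 7; EF_F = 7+6 = 13
ES_G = max(EF_B=9, EF_D=12) = 12; EF_G = 12+4 = 16
ES_H = max(EF_A=4, EF_E=12, EF_F=13, EF_G=16) = 16; EF_H = 16+14 = 30
Expected project duration μ = 30 days. Critical path: C → D → G → H.

Backward pass:
LF_H = 30; LS_H = 30−14 = 16
LF_G = LS_H = 16; LS_G = 16−4 = 12
LF_F = LS_H = 16; LS_F = 16−6 = 10
LF_E = LS_H = 16; LS_E = 16−8 = 8
LF_D = LS_G = 12; LS_D = 12−5 = 7
LF_C = min(LS_D=7, LS_F=10) = 7; LS_C = 7−7 = 0
LF_B = LS_G = 12; LS_B = 12−9 = 3
LF_A = min(LS_D=7, LS_E=8, LS_H=16) = 7; LS_A = 7−4 = 3
Slack_B = LS_B − ES_B = 3 − 0 = 3

3 days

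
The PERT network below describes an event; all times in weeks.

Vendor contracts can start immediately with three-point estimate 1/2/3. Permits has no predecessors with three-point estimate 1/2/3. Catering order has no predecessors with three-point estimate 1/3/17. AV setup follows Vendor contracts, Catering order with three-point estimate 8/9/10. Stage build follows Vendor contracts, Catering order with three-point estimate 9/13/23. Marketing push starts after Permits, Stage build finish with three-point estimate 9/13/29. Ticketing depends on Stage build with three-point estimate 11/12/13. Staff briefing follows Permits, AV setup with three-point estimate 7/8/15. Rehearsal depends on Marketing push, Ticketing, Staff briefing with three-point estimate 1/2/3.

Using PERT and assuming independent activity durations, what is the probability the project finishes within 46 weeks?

0.980

te_Vendor contracts = (1 + 4·2 + 3)/6 = 12/6 = 2; σ²_Vendor contracts = ((3−1)/6)² = 0.111
te_Permits = (1 + 4·2 + 3)/6 = 12/6 = 2; σ²_Permits = ((3−1)/6)² = 0.111
te_Catering order = (1 + 4·3 + 17)/6 = 30/6 = 5; σ²_Catering order = ((17−1)/6)² = 7.111
te_AV setup = (8 + 4·9 + 10)/6 = 54/6 = 9; σ²_AV setup = ((10−8)/6)² = 0.111
te_Stage build = (9 + 4·13 + 23)/6 = 84/6 = 14; σ²_Stage build = ((23−9)/6)² = 5.444
te_Marketing push = (9 + 4·13 + 29)/6 = 90/6 = 15; σ²_Marketing push = ((29−9)/6)² = 11.111
te_Ticketing = (11 + 4·12 + 13)/6 = 72/6 = 12; σ²_Ticketing = ((13−11)/6)² = 0.111
te_Staff briefing = (7 + 4·8 + 15)/6 = 54/6 = 9; σ²_Staff briefing = ((15−7)/6)² = 1.778
te_Rehearsal = (1 + 4·2 + 3)/6 = 12/6 = 2; σ²_Rehearsal = ((3−1)/6)² = 0.111

Forward pass:
ES_Vendor contracts = 0; EF_Vendor contracts = 2
ES_Permits = 0; EF_Permits = 2
ES_Catering order = 0; EF_Catering order = 5
ES_AV setup = max(EF_Vendor contracts=2, EF_Catering order=5) = 5; EF_AV setup = 5+9 = 14
ES_Stage build = max(EF_Vendor contracts=2, EF_Catering order=5) = 5; EF_Stage build = 5+14 = 19
ES_Marketing push = max(EF_Permits=2, EF_Stage build=19) = 19; EF_Marketing push = 19+15 = 34
ES_Ticketing = 19; EF_Ticketing = 19+12 = 31
ES_Staff briefing = max(EF_Permits=2, EF_AV setup=14) = 14; EF_Staff briefing = 14+9 = 23
ES_Rehearsal = max(EF_Marketing push=34, EF_Ticketing=31, EF_Staff briefing=23) = 34; EF_Rehearsal = 34+2 = 36
Expected project duration μ = 36 weeks. Critical path: Catering order → Stage build → Marketing push → Rehearsal.

Variance along critical path = 7.111 + 5.444 + 11.111 + 0.111 = 23.778; σ = √23.778 = 4.876 weeks.
Z = (46 − 36) / 4.876 = 2.051
P(T ≤ 46) = Φ(2.051) ≈ 0.980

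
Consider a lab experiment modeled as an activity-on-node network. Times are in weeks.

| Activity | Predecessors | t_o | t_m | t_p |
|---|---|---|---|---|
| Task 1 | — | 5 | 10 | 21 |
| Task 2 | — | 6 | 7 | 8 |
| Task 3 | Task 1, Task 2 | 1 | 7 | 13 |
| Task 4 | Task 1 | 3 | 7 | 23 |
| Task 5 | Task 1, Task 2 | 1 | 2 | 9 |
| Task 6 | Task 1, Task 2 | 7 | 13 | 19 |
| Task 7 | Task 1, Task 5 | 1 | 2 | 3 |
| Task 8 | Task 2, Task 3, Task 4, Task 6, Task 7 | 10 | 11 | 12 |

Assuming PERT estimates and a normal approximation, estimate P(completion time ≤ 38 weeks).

te_Task 1 = (5 + 4·10 + 21)/6 = 66/6 = 11; σ²_Task 1 = ((21−5)/6)² = 7.111
te_Task 2 = (6 + 4·7 + 8)/6 = 42/6 = 7; σ²_Task 2 = ((8−6)/6)² = 0.111
te_Task 3 = (1 + 4·7 + 13)/6 = 42/6 = 7; σ²_Task 3 = ((13−1)/6)² = 4.000
te_Task 4 = (3 + 4·7 + 23)/6 = 54/6 = 9; σ²_Task 4 = ((23−3)/6)² = 11.111
te_Task 5 = (1 + 4·2 + 9)/6 = 18/6 = 3; σ²_Task 5 = ((9−1)/6)² = 1.778
te_Task 6 = (7 + 4·13 + 19)/6 = 78/6 = 13; σ²_Task 6 = ((19−7)/6)² = 4.000
te_Task 7 = (1 + 4·2 + 3)/6 = 12/6 = 2; σ²_Task 7 = ((3−1)/6)² = 0.111
te_Task 8 = (10 + 4·11 + 12)/6 = 66/6 = 11; σ²_Task 8 = ((12−10)/6)² = 0.111

Forward pass:
ES_Task 1 = 0; EF_Task 1 = 11
ES_Task 2 = 0; EF_Task 2 = 7
ES_Task 3 = max(EF_Task 1=11, EF_Task 2=7) = 11; EF_Task 3 = 11+7 = 18
ES_Task 4 = 11; EF_Task 4 = 11+9 = 20
ES_Task 5 = max(EF_Task 1=11, EF_Task 2=7) = 11; EF_Task 5 = 11+3 = 14
ES_Task 6 = max(EF_Task 1=11, EF_Task 2=7) = 11; EF_Task 6 = 11+13 = 24
ES_Task 7 = max(EF_Task 1=11, EF_Task 5=14) = 14; EF_Task 7 = 14+2 = 16
ES_Task 8 = max(EF_Task 2=7, EF_Task 3=18, EF_Task 4=20, EF_Task 6=24, EF_Task 7=16) = 24; EF_Task 8 = 24+11 = 35
Expected project duration μ = 35 weeks. Critical path: Task 1 → Task 6 → Task 8.

Variance along critical path = 7.111 + 4.000 + 0.111 = 11.222; σ = √11.222 = 3.350 weeks.
Z = (38 − 35) / 3.350 = 0.896
P(T ≤ 38) = Φ(0.896) ≈ 0.815

0.815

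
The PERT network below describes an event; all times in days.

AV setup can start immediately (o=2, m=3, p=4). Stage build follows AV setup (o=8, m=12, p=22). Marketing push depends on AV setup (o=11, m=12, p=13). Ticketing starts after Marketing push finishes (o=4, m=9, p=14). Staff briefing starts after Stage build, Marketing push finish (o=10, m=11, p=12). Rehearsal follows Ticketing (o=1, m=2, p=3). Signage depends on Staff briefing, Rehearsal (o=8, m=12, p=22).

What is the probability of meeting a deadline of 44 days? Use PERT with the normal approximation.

0.885

te_AV setup = (2 + 4·3 + 4)/6 = 18/6 = 3; σ²_AV setup = ((4−2)/6)² = 0.111
te_Stage build = (8 + 4·12 + 22)/6 = 78/6 = 13; σ²_Stage build = ((22−8)/6)² = 5.444
te_Marketing push = (11 + 4·12 + 13)/6 = 72/6 = 12; σ²_Marketing push = ((13−11)/6)² = 0.111
te_Ticketing = (4 + 4·9 + 14)/6 = 54/6 = 9; σ²_Ticketing = ((14−4)/6)² = 2.778
te_Staff briefing = (10 + 4·11 + 12)/6 = 66/6 = 11; σ²_Staff briefing = ((12−10)/6)² = 0.111
te_Rehearsal = (1 + 4·2 + 3)/6 = 12/6 = 2; σ²_Rehearsal = ((3−1)/6)² = 0.111
te_Signage = (8 + 4·12 + 22)/6 = 78/6 = 13; σ²_Signage = ((22−8)/6)² = 5.444

Forward pass:
ES_AV setup = 0; EF_AV setup = 3
ES_Stage build = 3; EF_Stage build = 3+13 = 16
ES_Marketing push = 3; EF_Marketing push = 3+12 = 15
ES_Ticketing = 15; EF_Ticketing = 15+9 = 24
ES_Staff briefing = max(EF_Stage build=16, EF_Marketing push=15) = 16; EF_Staff briefing = 16+11 = 27
ES_Rehearsal = 24; EF_Rehearsal = 24+2 = 26
ES_Signage = max(EF_Staff briefing=27, EF_Rehearsal=26) = 27; EF_Signage = 27+13 = 40
Expected project duration μ = 40 days. Critical path: AV setup → Stage build → Staff briefing → Signage.

Variance along critical path = 0.111 + 5.444 + 0.111 + 5.444 = 11.111; σ = √11.111 = 3.333 days.
Z = (44 − 40) / 3.333 = 1.200
P(T ≤ 44) = Φ(1.200) ≈ 0.885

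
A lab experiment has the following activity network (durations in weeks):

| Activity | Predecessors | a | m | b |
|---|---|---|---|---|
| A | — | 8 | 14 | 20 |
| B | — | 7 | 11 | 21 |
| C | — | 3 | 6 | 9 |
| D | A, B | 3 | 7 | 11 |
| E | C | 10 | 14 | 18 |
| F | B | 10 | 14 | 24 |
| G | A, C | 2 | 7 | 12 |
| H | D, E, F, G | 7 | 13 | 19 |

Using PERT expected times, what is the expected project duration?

40 weeks

te_A = (8 + 4·14 + 20)/6 = 84/6 = 14
te_B = (7 + 4·11 + 21)/6 = 72/6 = 12
te_C = (3 + 4·6 + 9)/6 = 36/6 = 6
te_D = (3 + 4·7 + 11)/6 = 42/6 = 7
te_E = (10 + 4·14 + 18)/6 = 84/6 = 14
te_F = (10 + 4·14 + 24)/6 = 90/6 = 15
te_G = (2 + 4·7 + 12)/6 = 42/6 = 7
te_H = (7 + 4·13 + 19)/6 = 78/6 = 13

Forward pass:
ES_A = 0; EF_A = 14
ES_B = 0; EF_B = 12
ES_C = 0; EF_C = 6
ES_D = max(EF_A=14, EF_B=12) = 14; EF_D = 14+7 = 21
ES_E = 6; EF_E = 6+14 = 20
ES_F = 12; EF_F = 12+15 = 27
ES_G = max(EF_A=14, EF_C=6) = 14; EF_G = 14+7 = 21
ES_H = max(EF_D=21, EF_E=20, EF_F=27, EF_G=21) = 27; EF_H = 27+13 = 40
Expected project duration μ = 40 weeks. Critical path: B → F → H.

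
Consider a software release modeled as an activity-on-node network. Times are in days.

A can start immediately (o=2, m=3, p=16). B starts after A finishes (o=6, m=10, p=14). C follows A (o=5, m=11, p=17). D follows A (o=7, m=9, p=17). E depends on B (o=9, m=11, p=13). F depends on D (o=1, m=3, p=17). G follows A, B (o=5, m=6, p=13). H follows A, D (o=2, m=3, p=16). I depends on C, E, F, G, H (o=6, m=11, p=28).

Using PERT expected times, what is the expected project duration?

te_A = (2 + 4·3 + 16)/6 = 30/6 = 5
te_B = (6 + 4·10 + 14)/6 = 60/6 = 10
te_C = (5 + 4·11 + 17)/6 = 66/6 = 11
te_D = (7 + 4·9 + 17)/6 = 60/6 = 10
te_E = (9 + 4·11 + 13)/6 = 66/6 = 11
te_F = (1 + 4·3 + 17)/6 = 30/6 = 5
te_G = (5 + 4·6 + 13)/6 = 42/6 = 7
te_H = (2 + 4·3 + 16)/6 = 30/6 = 5
te_I = (6 + 4·11 + 28)/6 = 78/6 = 13

Forward pass:
ES_A = 0; EF_A = 5
ES_B = 5; EF_B = 5+10 = 15
ES_C = 5; EF_C = 5+11 = 16
ES_D = 5; EF_D = 5+10 = 15
ES_E = 15; EF_E = 15+11 = 26
ES_F = 15; EF_F = 15+5 = 20
ES_G = max(EF_A=5, EF_B=15) = 15; EF_G = 15+7 = 22
ES_H = max(EF_A=5, EF_D=15) = 15; EF_H = 15+5 = 20
ES_I = max(EF_C=16, EF_E=26, EF_F=20, EF_G=22, EF_H=20) = 26; EF_I = 26+13 = 39
Expected project duration μ = 39 days. Critical path: A → B → E → I.

39 days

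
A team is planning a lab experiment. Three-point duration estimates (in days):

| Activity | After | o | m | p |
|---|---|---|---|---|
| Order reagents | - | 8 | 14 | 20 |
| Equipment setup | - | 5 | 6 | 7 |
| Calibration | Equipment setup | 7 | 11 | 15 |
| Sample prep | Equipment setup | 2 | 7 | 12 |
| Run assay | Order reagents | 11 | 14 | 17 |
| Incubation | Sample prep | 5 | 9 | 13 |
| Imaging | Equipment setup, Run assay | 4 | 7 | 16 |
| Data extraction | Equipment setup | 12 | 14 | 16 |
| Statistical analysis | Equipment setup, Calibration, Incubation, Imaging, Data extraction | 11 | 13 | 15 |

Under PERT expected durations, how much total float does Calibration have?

te_Order reagents = (8 + 4·14 + 20)/6 = 84/6 = 14
te_Equipment setup = (5 + 4·6 + 7)/6 = 36/6 = 6
te_Calibration = (7 + 4·11 + 15)/6 = 66/6 = 11
te_Sample prep = (2 + 4·7 + 12)/6 = 42/6 = 7
te_Run assay = (11 + 4·14 + 17)/6 = 84/6 = 14
te_Incubation = (5 + 4·9 + 13)/6 = 54/6 = 9
te_Imaging = (4 + 4·7 + 16)/6 = 48/6 = 8
te_Data extraction = (12 + 4·14 + 16)/6 = 84/6 = 14
te_Statistical analysis = (11 + 4·13 + 15)/6 = 78/6 = 13

Forward pass:
ES_Order reagents = 0; EF_Order reagents = 14
ES_Equipment setup = 0; EF_Equipment setup = 6
ES_Calibration = 6; EF_Calibration = 6+11 = 17
ES_Sample prep = 6; EF_Sample prep = 6+7 = 13
ES_Run assay = 14; EF_Run assay = 14+14 = 28
ES_Incubation = 13; EF_Incubation = 13+9 = 22
ES_Imaging = max(EF_Equipment setup=6, EF_Run assay=28) = 28; EF_Imaging = 28+8 = 36
ES_Data extraction = 6; EF_Data extraction = 6+14 = 20
ES_Statistical analysis = max(EF_Equipment setup=6, EF_Calibration=17, EF_Incubation=22, EF_Imaging=36, EF_Data extraction=20) = 36; EF_Statistical analysis = 36+13 = 49
Expected project duration μ = 49 days. Critical path: Order reagents → Run assay → Imaging → Statistical analysis.

Backward pass:
LF_Statistical analysis = 49; LS_Statistical analysis = 49−13 = 36
LF_Data extraction = LS_Statistical analysis = 36; LS_Data extraction = 36−14 = 22
LF_Imaging = LS_Statistical analysis = 36; LS_Imaging = 36−8 = 28
LF_Incubation = LS_Statistical analysis = 36; LS_Incubation = 36−9 = 27
LF_Run assay = LS_Imaging = 28; LS_Run assay = 28−14 = 14
LF_Sample prep = LS_Incubation = 27; LS_Sample prep = 27−7 = 20
LF_Calibration = LS_Statistical analysis = 36; LS_Calibration = 36−11 = 25
LF_Equipment setup = min(LS_Calibration=25, LS_Sample prep=20, LS_Imaging=28, LS_Data extraction=22, LS_Statistical analysis=36) = 20; LS_Equipment setup = 20−6 = 14
LF_Order reagents = LS_Run assay = 14; LS_Order reagents = 14−14 = 0
Slack_Calibration = LS_Calibration − ES_Calibration = 25 − 6 = 19

19 days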